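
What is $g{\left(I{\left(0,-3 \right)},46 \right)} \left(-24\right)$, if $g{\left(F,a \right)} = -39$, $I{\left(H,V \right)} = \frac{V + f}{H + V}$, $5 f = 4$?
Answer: $936$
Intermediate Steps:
$f = \frac{4}{5}$ ($f = \frac{1}{5} \cdot 4 = \frac{4}{5} \approx 0.8$)
$I{\left(H,V \right)} = \frac{\frac{4}{5} + V}{H + V}$ ($I{\left(H,V \right)} = \frac{V + \frac{4}{5}}{H + V} = \frac{\frac{4}{5} + V}{H + V}$)
$g{\left(I{\left(0,-3 \right)},46 \right)} \left(-24\right) = \left(-39\right) \left(-24\right) = 936$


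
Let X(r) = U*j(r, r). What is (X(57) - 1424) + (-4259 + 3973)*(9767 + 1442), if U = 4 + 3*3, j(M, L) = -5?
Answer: -3207263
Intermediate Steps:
U = 13 (U = 4 + 9 = 13)
X(r) = -65 (X(r) = 13*(-5) = -65)
(X(57) - 1424) + (-4259 + 3973)*(9767 + 1442) = (-65 - 1424) + (-4259 + 3973)*(9767 + 1442) = -1489 - 286*11209 = -1489 - 3205774 = -3207263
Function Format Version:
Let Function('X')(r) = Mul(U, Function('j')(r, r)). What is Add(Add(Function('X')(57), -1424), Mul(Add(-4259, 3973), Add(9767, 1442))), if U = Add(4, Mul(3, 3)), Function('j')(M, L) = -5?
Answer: -3207263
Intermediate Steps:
U = 13 (U = Add(4, 9) = 13)
Function('X')(r) = -65 (Function('X')(r) = Mul(13, -5) = -65)
Add(Add(Function('X')(57), -1424), Mul(Add(-4259, 3973), Add(9767, 1442))) = Add(Add(-65, -1424), Mul(Add(-4259, 3973), Add(9767, 1442))) = Add(-1489, Mul(-286, 11209)) = Add(-1489, -3205774) = -3207263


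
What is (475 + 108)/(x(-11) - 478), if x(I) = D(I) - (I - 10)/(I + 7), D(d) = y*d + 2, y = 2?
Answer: -212/183 ≈ -1.1585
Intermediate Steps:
D(d) = 2 + 2*d (D(d) = 2*d + 2 = 2 + 2*d)
x(I) = 2 + 2*I - (-10 + I)/(7 + I) (x(I) = (2 + 2*I) - (I - 10)/(I + 7) = (2 + 2*I) - (-10 + I)/(7 + I) = 2 + 2*I - (-10 + I)/(7 + I))
(475 + 108)/(x(-11) - 478) = (475 + 108)/((24 + 2*(-11)² + 15*(-11))/(7 - 11) - 478) = 583/((24 + 2*121 - 165)/(-4) - 478) = 583/(-(24 + 242 - 165)/4 - 478) = 583/(-¼*101 - 478) = 583/(-101/4 - 478) = 583/(-2013/4) = 583*(-4/2013) = -212/183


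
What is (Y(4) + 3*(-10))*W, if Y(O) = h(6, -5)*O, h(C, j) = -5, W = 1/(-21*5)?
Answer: 10/21 ≈ 0.47619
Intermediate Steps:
W = -1/105 (W = -1/21*⅕ = -1/105 ≈ -0.0095238)
Y(O) = -5*O
(Y(4) + 3*(-10))*W = (-5*4 + 3*(-10))*(-1/105) = (-20 - 30)*(-1/105) = -50*(-1/105) = 10/21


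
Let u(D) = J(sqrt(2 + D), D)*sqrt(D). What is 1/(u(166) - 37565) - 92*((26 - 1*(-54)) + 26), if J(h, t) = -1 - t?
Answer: -13716184634117/1406499651 + 167*sqrt(166)/1406499651 ≈ -9752.0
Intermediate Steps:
u(D) = sqrt(D)*(-1 - D) (u(D) = (-1 - D)*sqrt(D) = sqrt(D)*(-1 - D))
1/(u(166) - 37565) - 92*((26 - 1*(-54)) + 26) = 1/(sqrt(166)*(-1 - 1*166) - 37565) - 92*((26 - 1*(-54)) + 26) = 1/(sqrt(166)*(-1 - 166) - 37565) - 92*((26 + 54) + 26) = 1/(sqrt(166)*(-167) - 37565) - 92*(80 + 26) = 1/(-167*sqrt(166) - 37565) - 92*106 = 1/(-37565 - 167*sqrt(166)) - 9752 = -9752 + 1/(-37565 - 167*sqrt(166))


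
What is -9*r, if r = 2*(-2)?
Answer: 36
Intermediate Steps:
r = -4
-9*r = -9*(-4) = 36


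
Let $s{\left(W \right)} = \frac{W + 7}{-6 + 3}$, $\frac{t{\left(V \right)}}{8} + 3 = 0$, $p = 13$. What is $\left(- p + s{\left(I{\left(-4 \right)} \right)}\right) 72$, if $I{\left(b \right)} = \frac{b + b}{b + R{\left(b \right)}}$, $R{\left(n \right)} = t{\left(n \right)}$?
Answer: $- \frac{7776}{7} \approx -1110.9$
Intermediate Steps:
$t{\left(V \right)} = -24$ ($t{\left(V \right)} = -24 + 8 \cdot 0 = -24 + 0 = -24$)
$R{\left(n \right)} = -24$
$I{\left(b \right)} = \frac{2 b}{-24 + b}$ ($I{\left(b \right)} = \frac{b + b}{b - 24} = \frac{2 b}{-24 + b}$)
$s{\left(W \right)} = - \frac{7}{3} - \frac{W}{3}$ ($s{\left(W \right)} = \frac{7 + W}{-3} = \left(7 + W\right) \left(- \frac{1}{3}\right) = - \frac{7}{3} - \frac{W}{3}$)
$\left(- p + s{\left(I{\left(-4 \right)} \right)}\right) 72 = \left(\left(-1\right) 13 - \left(\frac{7}{3} + \frac{2 \left(-4\right) \frac{1}{-24 - 4}}{3}\right)\right) 72 = \left(-13 - \left(\frac{7}{3} + \frac{2 \left(-4\right) \frac{1}{-28}}{3}\right)\right) 72 = \left(-13 - \left(\frac{7}{3} + \frac{2 \left(-4\right) \left(- \frac{1}{28}\right)}{3}\right)\right) 72 = \left(-13 - \frac{17}{7}\right) 72 = \left(- \frac{108}{7}\right) 72 = - \frac{7776}{7}$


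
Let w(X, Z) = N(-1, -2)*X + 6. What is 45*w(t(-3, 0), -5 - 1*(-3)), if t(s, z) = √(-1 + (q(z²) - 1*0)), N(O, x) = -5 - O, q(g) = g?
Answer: 270 - 180*I ≈ 270.0 - 180.0*I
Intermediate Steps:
t(s, z) = √(-1 + z²) (t(s, z) = √(-1 + (z² - 1*0)) = √(-1 + (z² + 0)) = √(-1 + z²))
w(X, Z) = 6 - 4*X (w(X, Z) = (-5 - 1*(-1))*X + 6 = (-5 + 1)*X + 6 = -4*X + 6 = 6 - 4*X)
45*w(t(-3, 0), -5 - 1*(-3)) = 45*(6 - 4*√(-1 + 0²)) = 45*(6 - 4*√(-1 + 0)) = 45*(6 - 4*I) = 270 - 180*I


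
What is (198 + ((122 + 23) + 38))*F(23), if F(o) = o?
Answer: 8763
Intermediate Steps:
(198 + ((122 + 23) + 38))*F(23) = (198 + ((122 + 23) + 38))*23 = (198 + (145 + 38))*23 = (198 + 183)*23 = 381*23 = 8763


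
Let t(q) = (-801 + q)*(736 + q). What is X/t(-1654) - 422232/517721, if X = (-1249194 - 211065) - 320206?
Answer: -374672831269/233356528098 ≈ -1.6056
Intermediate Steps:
X = -1780465 (X = -1460259 - 320206 = -1780465)
X/t(-1654) - 422232/517721 = -1780465/(-589536 + (-1654)² - 65*(-1654)) - 422232/517721 = -1780465/(-589536 + 2735716 + 107510) - 422232*1/517721 = -1780465/2253690 - 422232/517721 = -1780465*1/2253690 - 422232/517721 = -356093/450738 - 422232/517721 = -374672831269/233356528098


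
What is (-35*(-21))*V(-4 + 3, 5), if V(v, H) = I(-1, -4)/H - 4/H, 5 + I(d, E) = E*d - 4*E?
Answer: 1617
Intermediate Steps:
I(d, E) = -5 - 4*E + E*d (I(d, E) = -5 + (E*d - 4*E) = -5 + (-4*E + E*d) = -5 - 4*E + E*d)
V(v, H) = 11/H (V(v, H) = (-5 - 4*(-4) - 4*(-1))/H - 4/H = (-5 + 16 + 4)/H - 4/H = 15/H - 4/H = 11/H)
(-35*(-21))*V(-4 + 3, 5) = (-35*(-21))*(11/5) = 735*(11*(⅕)) = 735*(11/5) = 1617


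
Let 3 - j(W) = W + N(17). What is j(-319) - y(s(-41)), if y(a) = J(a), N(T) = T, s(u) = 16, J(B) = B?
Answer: 289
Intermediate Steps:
y(a) = a
j(W) = -14 - W (j(W) = 3 - (W + 17) = 3 - (17 + W) = 3 + (-17 - W) = -14 - W)
j(-319) - y(s(-41)) = (-14 - 1*(-319)) - 1*16 = (-14 + 319) - 16 = 305 - 16 = 289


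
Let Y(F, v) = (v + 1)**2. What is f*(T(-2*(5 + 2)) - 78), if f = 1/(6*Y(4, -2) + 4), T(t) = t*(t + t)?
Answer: 157/5 ≈ 31.400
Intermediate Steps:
Y(F, v) = (1 + v)**2
T(t) = 2*t**2 (T(t) = t*(2*t) = 2*t**2)
f = 1/10 (f = 1/(6*(1 - 2)**2 + 4) = 1/(6*(-1)**2 + 4) = 1/(6*1 + 4) = 1/(6 + 4) = 1/10 ≈ 0.10000)
f*(T(-2*(5 + 2)) - 78) = (2*(-2*(5 + 2))**2 - 78)/10 = (2*(-2*7)**2 - 78)/10 = (2*(-14)**2 - 78)/10 = (2*196 - 78)/10 = (392 - 78)/10 = (1/10)*314 = 157/5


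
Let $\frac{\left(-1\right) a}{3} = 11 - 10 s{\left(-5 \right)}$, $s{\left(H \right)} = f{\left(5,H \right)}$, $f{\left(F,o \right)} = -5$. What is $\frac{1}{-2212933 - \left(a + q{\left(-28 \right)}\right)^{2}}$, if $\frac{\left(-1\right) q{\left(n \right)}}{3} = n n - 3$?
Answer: $- \frac{1}{8593609} \approx -1.1637 \cdot 10^{-7}$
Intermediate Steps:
$q{\left(n \right)} = 9 - 3 n^{2}$ ($q{\left(n \right)} = - 3 \left(n n - 3\right) = - 3 \left(n^{2} - 3\right) = - 3 \left(-3 + n^{2}\right) = 9 - 3 n^{2}$)
$s{\left(H \right)} = -5$
$a = -183$ ($a = - 3 \left(11 - -50\right) = - 3 \left(11 + 50\right) = \left(-3\right) 61 = -183$)
$\frac{1}{-2212933 - \left(a + q{\left(-28 \right)}\right)^{2}} = \frac{1}{-2212933 - \left(-183 + \left(9 - 3 \left(-28\right)^{2}\right)\right)^{2}} = \frac{1}{-2212933 - \left(-183 + \left(9 - 2352\right)\right)^{2}} = \frac{1}{-2212933 - \left(-183 - 2343\right)^{2}} = \frac{1}{-2212933 - \left(-2526\right)^{2}} = \frac{1}{-2212933 - 6380676} = \frac{1}{-8593609} = - \frac{1}{8593609}$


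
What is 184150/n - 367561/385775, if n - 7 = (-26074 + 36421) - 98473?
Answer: -103429574009/33994107225 ≈ -3.0426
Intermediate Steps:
n = -88119 (n = 7 + ((-26074 + 36421) - 98473) = 7 + (10347 - 98473) = 7 - 88126 = -88119)
184150/n - 367561/385775 = 184150/(-88119) - 367561/385775 = 184150*(-1/88119) - 367561*1/385775 = -184150/88119 - 367561/385775 = -103429574009/33994107225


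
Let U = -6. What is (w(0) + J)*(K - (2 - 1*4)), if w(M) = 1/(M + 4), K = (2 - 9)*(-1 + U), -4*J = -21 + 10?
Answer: 153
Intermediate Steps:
J = 11/4 (J = -(-21 + 10)/4 = -¼*(-11) = 11/4 ≈ 2.7500)
K = 49 (K = (2 - 9)*(-1 - 6) = -7*(-7) = 49)
w(M) = 1/(4 + M)
(w(0) + J)*(K - (2 - 1*4)) = (1/(4 + 0) + 11/4)*(49 - (2 - 1*4)) = (1/4 + 11/4)*(49 - (2 - 4)) = (¼ + 11/4)*(49 - 1*(-2)) = 3*(49 + 2) = 3*51 = 153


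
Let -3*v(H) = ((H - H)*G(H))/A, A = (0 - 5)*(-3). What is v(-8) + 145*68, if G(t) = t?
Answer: 9860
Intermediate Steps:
A = 15 (A = -5*(-3) = 15)
v(H) = 0 (v(H) = -(H - H)*H/(3*15) = -0*H/(3*15) = -0/15 = -1/3*0 = 0)
v(-8) + 145*68 = 0 + 145*68 = 0 + 9860 = 9860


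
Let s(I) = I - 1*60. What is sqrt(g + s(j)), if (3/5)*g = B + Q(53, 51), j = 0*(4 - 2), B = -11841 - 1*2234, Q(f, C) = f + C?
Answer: I*sqrt(23345) ≈ 152.79*I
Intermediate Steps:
Q(f, C) = C + f
B = -14075 (B = -11841 - 2234 = -14075)
j = 0 (j = 0*2 = 0)
s(I) = -60 + I (s(I) = I - 60 = -60 + I)
g = -23285 (g = 5*(-14075 + (51 + 53))/3 = 5*(-14075 + 104)/3 = (5/3)*(-13971) = -23285)
sqrt(g + s(j)) = sqrt(-23285 + (-60 + 0)) = sqrt(-23285 - 60) = sqrt(-23345) = I*sqrt(23345)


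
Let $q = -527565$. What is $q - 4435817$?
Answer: $-4963382$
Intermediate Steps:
$q - 4435817 = -527565 - 4435817 = -4963382$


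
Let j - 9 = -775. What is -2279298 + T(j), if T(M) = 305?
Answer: -2278993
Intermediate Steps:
j = -766 (j = 9 - 775 = -766)
-2279298 + T(j) = -2279298 + 305 = -2278993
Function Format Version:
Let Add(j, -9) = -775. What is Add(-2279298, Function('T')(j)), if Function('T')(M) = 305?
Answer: -2278993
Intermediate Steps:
j = -766 (j = Add(9, -775) = -766)
Add(-2279298, Function('T')(j)) = Add(-2279298, 305) = -2278993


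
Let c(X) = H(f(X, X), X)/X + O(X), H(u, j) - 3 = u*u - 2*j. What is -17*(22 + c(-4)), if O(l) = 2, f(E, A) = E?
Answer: -1173/4 ≈ -293.25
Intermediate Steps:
H(u, j) = 3 + u² - 2*j (H(u, j) = 3 + (u*u - 2*j) = 3 + (u² - 2*j) = 3 + u² - 2*j)
c(X) = 2 + (3 + X² - 2*X)/X (c(X) = (3 + X² - 2*X)/X + 2 = 2 + (3 + X² - 2*X)/X)
-17*(22 + c(-4)) = -17*(22 + (-4 + 3/(-4))) = -17*(22 + (-4 + 3*(-¼))) = -17*(22 + (-4 - ¾)) = -17*(22 - 19/4) = -17*69/4 = -1173/4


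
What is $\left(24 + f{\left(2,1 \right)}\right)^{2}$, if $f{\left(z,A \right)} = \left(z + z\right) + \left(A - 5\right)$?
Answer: $576$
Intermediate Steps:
$f{\left(z,A \right)} = -5 + A + 2 z$ ($f{\left(z,A \right)} = 2 z + \left(-5 + A\right) = -5 + A + 2 z$)
$\left(24 + f{\left(2,1 \right)}\right)^{2} = \left(24 + \left(-5 + 1 + 2 \cdot 2\right)\right)^{2} = \left(24 + \left(-5 + 1 + 4\right)\right)^{2} = \left(24 + 0\right)^{2} = 24^{2} = 576$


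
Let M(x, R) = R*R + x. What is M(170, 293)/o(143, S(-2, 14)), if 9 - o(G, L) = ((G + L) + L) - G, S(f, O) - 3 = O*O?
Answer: -86019/389 ≈ -221.13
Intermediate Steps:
S(f, O) = 3 + O**2 (S(f, O) = 3 + O*O = 3 + O**2)
M(x, R) = x + R**2 (M(x, R) = R**2 + x = x + R**2)
o(G, L) = 9 - 2*L (o(G, L) = 9 - (((G + L) + L) - G) = 9 - ((G + 2*L) - G) = 9 - 2*L)
M(170, 293)/o(143, S(-2, 14)) = (170 + 293**2)/(9 - 2*(3 + 14**2)) = (170 + 85849)/(9 - 2*(3 + 196)) = 86019/(9 - 2*199) = 86019/(9 - 398) = 86019/(-389) = 86019*(-1/389) = -86019/389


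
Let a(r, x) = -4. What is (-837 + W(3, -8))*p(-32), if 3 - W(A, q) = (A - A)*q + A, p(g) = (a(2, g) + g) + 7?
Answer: 24273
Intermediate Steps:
p(g) = 3 + g (p(g) = (-4 + g) + 7 = 3 + g)
W(A, q) = 3 - A (W(A, q) = 3 - ((A - A)*q + A) = 3 - (0*q + A) = 3 - (0 + A) = 3 - A)
(-837 + W(3, -8))*p(-32) = (-837 + (3 - 1*3))*(3 - 32) = (-837 + (3 - 3))*(-29) = (-837 + 0)*(-29) = -837*(-29) = 24273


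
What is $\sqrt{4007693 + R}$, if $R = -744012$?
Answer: $\sqrt{3263681} \approx 1806.6$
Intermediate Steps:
$\sqrt{4007693 + R} = \sqrt{4007693 - 744012} = \sqrt{3263681}$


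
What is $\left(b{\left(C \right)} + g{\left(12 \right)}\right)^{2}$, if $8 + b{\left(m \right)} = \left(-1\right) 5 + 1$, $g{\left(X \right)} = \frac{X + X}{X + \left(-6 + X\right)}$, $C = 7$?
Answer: $\frac{1024}{9} \approx 113.78$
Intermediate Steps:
$g{\left(X \right)} = \frac{2 X}{-6 + 2 X}$
$b{\left(m \right)} = -12$ ($b{\left(m \right)} = -8 + \left(\left(-1\right) 5 + 1\right) = -8 + \left(-5 + 1\right) = -8 - 4 = -12$)
$\left(b{\left(C \right)} + g{\left(12 \right)}\right)^{2} = \left(-12 + \frac{12}{-3 + 12}\right)^{2} = \left(-12 + \frac{12}{9}\right)^{2} = \left(-12 + 12 \cdot \frac{1}{9}\right)^{2} = \left(-12 + \frac{4}{3}\right)^{2} = \left(- \frac{32}{3}\right)^{2} = \frac{1024}{9}$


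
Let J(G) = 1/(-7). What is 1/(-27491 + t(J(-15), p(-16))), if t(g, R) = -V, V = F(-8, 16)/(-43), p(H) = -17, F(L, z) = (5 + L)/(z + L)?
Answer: -344/9456907 ≈ -3.6376e-5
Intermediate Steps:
F(L, z) = (5 + L)/(L + z)
J(G) = -⅐
V = 3/344 (V = ((5 - 8)/(-8 + 16))/(-43) = (-3/8)*(-1/43) = ((⅛)*(-3))*(-1/43) = -3/8*(-1/43) = 3/344 ≈ 0.0087209)
t(g, R) = -3/344 (t(g, R) = -1*3/344 = -3/344)
1/(-27491 + t(J(-15), p(-16))) = 1/(-27491 - 3/344) = 1/(-9456907/344) = -344/9456907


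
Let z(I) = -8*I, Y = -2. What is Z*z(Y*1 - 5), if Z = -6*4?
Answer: -1344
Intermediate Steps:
Z = -24
Z*z(Y*1 - 5) = -(-192)*(-2*1 - 5) = -(-192)*(-2 - 5) = -(-192)*(-7) = -24*56 = -1344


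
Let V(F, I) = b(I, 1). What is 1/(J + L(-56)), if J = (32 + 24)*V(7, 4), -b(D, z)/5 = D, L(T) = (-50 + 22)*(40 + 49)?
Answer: -1/3612 ≈ -0.00027685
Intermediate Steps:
L(T) = -2492 (L(T) = -28*89 = -2492)
b(D, z) = -5*D
V(F, I) = -5*I
J = -1120 (J = (32 + 24)*(-5*4) = 56*(-20) = -1120)
1/(J + L(-56)) = 1/(-1120 - 2492) = 1/(-3612) = -1/3612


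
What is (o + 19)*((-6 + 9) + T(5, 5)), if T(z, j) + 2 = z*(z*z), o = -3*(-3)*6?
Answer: 9198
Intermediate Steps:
o = 54 (o = 9*6 = 54)
T(z, j) = -2 + z**3 (T(z, j) = -2 + z*(z*z) = -2 + z*z**2 = -2 + z**3)
(o + 19)*((-6 + 9) + T(5, 5)) = (54 + 19)*((-6 + 9) + (-2 + 5**3)) = 73*(3 + (-2 + 125)) = 73*(3 + 123) = 73*126 = 9198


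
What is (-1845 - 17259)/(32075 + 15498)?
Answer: -19104/47573 ≈ -0.40157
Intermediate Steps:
(-1845 - 17259)/(32075 + 15498) = -19104/47573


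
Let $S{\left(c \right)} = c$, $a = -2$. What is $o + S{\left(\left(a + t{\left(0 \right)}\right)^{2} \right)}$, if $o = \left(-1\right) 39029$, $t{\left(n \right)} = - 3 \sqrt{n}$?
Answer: $-39025$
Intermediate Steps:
$o = -39029$
$o + S{\left(\left(a + t{\left(0 \right)}\right)^{2} \right)} = -39029 + \left(-2 - 3 \sqrt{0}\right)^{2} = -39029 + \left(-2 - 0\right)^{2} = -39029 + \left(-2 + 0\right)^{2} = -39029 + \left(-2\right)^{2} = -39029 + 4 = -39025$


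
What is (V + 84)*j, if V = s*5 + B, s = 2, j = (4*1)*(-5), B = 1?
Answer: -1900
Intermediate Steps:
j = -20 (j = 4*(-5) = -20)
V = 11 (V = 2*5 + 1 = 10 + 1 = 11)
(V + 84)*j = (11 + 84)*(-20) = 95*(-20) = -1900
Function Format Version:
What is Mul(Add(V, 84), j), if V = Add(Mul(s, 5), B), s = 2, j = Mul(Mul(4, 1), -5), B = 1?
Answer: -1900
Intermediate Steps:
j = -20 (j = Mul(4, -5) = -20)
V = 11 (V = Add(Mul(2, 5), 1) = Add(10, 1) = 11)
Mul(Add(V, 84), j) = Mul(Add(11, 84), -20) = Mul(95, -20) = -1900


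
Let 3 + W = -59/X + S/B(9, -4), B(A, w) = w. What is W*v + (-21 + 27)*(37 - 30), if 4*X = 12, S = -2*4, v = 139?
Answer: -8492/3 ≈ -2830.7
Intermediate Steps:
S = -8
X = 3 (X = (1/4)*12 = 3)
W = -62/3 (W = -3 + (-59/3 - 8/(-4)) = -3 + (-59*1/3 - 8*(-1/4)) = -3 + (-59/3 + 2) = -3 - 53/3 = -62/3 ≈ -20.667)
W*v + (-21 + 27)*(37 - 30) = -62/3*139 + (-21 + 27)*(37 - 30) = -8618/3 + 6*7 = -8618/3 + 42 = -8492/3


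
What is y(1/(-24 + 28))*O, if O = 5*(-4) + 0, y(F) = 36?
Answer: -720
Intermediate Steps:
O = -20 (O = -20 + 0 = -20)
y(1/(-24 + 28))*O = 36*(-20) = -720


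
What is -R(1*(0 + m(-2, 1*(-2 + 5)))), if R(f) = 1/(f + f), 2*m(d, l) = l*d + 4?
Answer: ½ ≈ 0.50000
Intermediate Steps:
m(d, l) = 2 + d*l/2 (m(d, l) = (l*d + 4)/2 = (d*l + 4)/2 = (4 + d*l)/2 = 2 + d*l/2)
R(f) = 1/(2*f)
-R(1*(0 + m(-2, 1*(-2 + 5)))) = -1/(2*(1*(0 + (2 + (½)*(-2)*(1*(-2 + 5)))))) = -1/(2*(1*(0 + (2 + (½)*(-2)*(1*3))))) = -1/(2*(1*(0 + (2 + (½)*(-2)*3)))) = -1/(2*(1*(0 + (2 - 3)))) = -1/(2*(1*(0 - 1))) = -1/(2*(1*(-1))) = -1/(2*(-1)) = -(-1)/2 = -1*(-½) = ½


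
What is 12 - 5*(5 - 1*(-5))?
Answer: -38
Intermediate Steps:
12 - 5*(5 - 1*(-5)) = 12 - 5*(5 + 5) = 12 - 5*10 = 12 - 50 = -38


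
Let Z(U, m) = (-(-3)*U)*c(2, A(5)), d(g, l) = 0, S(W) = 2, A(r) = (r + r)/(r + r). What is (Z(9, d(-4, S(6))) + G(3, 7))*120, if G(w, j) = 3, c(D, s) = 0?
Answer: 360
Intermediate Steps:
A(r) = 1 (A(r) = (2*r)/((2*r)) = (2*r)*(1/(2*r)) = 1)
Z(U, m) = 0 (Z(U, m) = -(-3)*U*0 = (3*U)*0 = 0)
(Z(9, d(-4, S(6))) + G(3, 7))*120 = (0 + 3)*120 = 3*120 = 360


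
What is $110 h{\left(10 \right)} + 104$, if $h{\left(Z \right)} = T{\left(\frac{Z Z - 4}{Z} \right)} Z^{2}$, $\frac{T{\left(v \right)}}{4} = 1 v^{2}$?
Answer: $4055144$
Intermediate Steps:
$T{\left(v \right)} = 4 v^{2}$ ($T{\left(v \right)} = 4 \cdot 1 v^{2} = 4 v^{2}$)
$h{\left(Z \right)} = 4 \left(-4 + Z^{2}\right)^{2}$ ($h{\left(Z \right)} = 4 \left(\frac{Z Z - 4}{Z}\right)^{2} Z^{2} = 4 \left(\frac{Z^{2} - 4}{Z}\right)^{2} Z^{2} = 4 \left(\frac{-4 + Z^{2}}{Z}\right)^{2} Z^{2} = 4 \frac{\left(-4 + Z^{2}\right)^{2}}{Z^{2}} Z^{2} = \frac{4 \left(-4 + Z^{2}\right)^{2}}{Z^{2}} Z^{2} = 4 \left(-4 + Z^{2}\right)^{2}$)
$110 h{\left(10 \right)} + 104 = 110 \cdot 4 \left(-4 + 10^{2}\right)^{2} + 104 = 110 \cdot 4 \left(-4 + 100\right)^{2} + 104 = 110 \cdot 4 \cdot 96^{2} + 104 = 110 \cdot 4 \cdot 9216 + 104 = 110 \cdot 36864 + 104 = 4055040 + 104 = 4055144$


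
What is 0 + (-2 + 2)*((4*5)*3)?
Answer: 0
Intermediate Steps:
0 + (-2 + 2)*((4*5)*3) = 0 + 0*(20*3) = 0 + 0*60 = 0 + 0 = 0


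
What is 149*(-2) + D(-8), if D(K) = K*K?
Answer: -234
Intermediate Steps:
D(K) = K²
149*(-2) + D(-8) = 149*(-2) + (-8)² = -298 + 64 = -234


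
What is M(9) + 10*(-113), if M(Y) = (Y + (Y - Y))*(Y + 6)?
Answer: -995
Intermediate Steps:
M(Y) = Y*(6 + Y) (M(Y) = (Y + 0)*(6 + Y) = Y*(6 + Y))
M(9) + 10*(-113) = 9*(6 + 9) + 10*(-113) = 9*15 - 1130 = 135 - 1130 = -995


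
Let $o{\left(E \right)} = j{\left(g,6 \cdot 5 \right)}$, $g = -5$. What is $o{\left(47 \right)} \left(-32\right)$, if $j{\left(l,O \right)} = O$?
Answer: $-960$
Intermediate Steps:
$o{\left(E \right)} = 30$ ($o{\left(E \right)} = 6 \cdot 5 = 30$)
$o{\left(47 \right)} \left(-32\right) = 30 \left(-32\right) = -960$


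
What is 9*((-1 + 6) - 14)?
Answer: -81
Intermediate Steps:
9*((-1 + 6) - 14) = 9*(5 - 14) = 9*(-9) = -81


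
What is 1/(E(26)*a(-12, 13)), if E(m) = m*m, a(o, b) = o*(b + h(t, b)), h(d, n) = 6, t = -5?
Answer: -1/154128 ≈ -6.4881e-6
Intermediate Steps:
a(o, b) = o*(6 + b) (a(o, b) = o*(b + 6) = o*(6 + b))
E(m) = m²
1/(E(26)*a(-12, 13)) = 1/(26²*(-12*(6 + 13))) = 1/(676*(-12*19)) = 1/(676*(-228)) = 1/(-154128) = -1/154128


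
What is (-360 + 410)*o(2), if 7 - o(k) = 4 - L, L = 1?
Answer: 200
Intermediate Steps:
o(k) = 4 (o(k) = 7 - (4 - 1*1) = 7 - (4 - 1) = 7 - 1*3 = 7 - 3 = 4)
(-360 + 410)*o(2) = (-360 + 410)*4 = 50*4 = 200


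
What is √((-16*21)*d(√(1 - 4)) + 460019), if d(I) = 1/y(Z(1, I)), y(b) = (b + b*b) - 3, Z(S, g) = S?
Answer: 7*√9395 ≈ 678.49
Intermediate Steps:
y(b) = -3 + b + b² (y(b) = (b + b²) - 3 = -3 + b + b²)
d(I) = -1 (d(I) = 1/(-3 + 1 + 1²) = 1/(-3 + 1 + 1) = 1/(-1) = -1)
√((-16*21)*d(√(1 - 4)) + 460019) = √(-16*21*(-1) + 460019) = √(-336*(-1) + 460019) = √(336 + 460019) = √460355 = 7*√9395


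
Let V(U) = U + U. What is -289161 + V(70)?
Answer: -289021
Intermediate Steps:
V(U) = 2*U
-289161 + V(70) = -289161 + 2*70 = -289161 + 140 = -289021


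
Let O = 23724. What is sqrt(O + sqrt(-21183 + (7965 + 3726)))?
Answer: sqrt(23724 + 2*I*sqrt(2373)) ≈ 154.03 + 0.3163*I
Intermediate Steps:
sqrt(O + sqrt(-21183 + (7965 + 3726))) = sqrt(23724 + sqrt(-21183 + (7965 + 3726))) = sqrt(23724 + sqrt(-21183 + 11691)) = sqrt(23724 + sqrt(-9492)) = sqrt(23724 + 2*I*sqrt(2373))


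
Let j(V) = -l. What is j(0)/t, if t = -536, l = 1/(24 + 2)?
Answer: 1/13936 ≈ 7.1757e-5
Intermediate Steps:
l = 1/26 ≈ 0.038462
j(V) = -1/26 (j(V) = -1*1/26 = -1/26)
j(0)/t = -1/26/(-536) = -1/26*(-1/536) = 1/13936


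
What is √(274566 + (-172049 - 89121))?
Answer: 2*√3349 ≈ 115.74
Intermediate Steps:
√(274566 + (-172049 - 89121)) = √(274566 - 261170) = √13396 = 2*√3349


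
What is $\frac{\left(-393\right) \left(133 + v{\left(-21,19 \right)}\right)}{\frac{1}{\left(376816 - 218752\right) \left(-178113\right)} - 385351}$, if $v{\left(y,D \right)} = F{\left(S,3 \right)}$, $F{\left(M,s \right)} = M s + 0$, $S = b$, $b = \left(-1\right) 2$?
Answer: $\frac{1405157022062352}{10848884286204433} \approx 0.12952$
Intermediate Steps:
$b = -2$
$S = -2$
$F{\left(M,s \right)} = M s$
$v{\left(y,D \right)} = -6$ ($v{\left(y,D \right)} = \left(-2\right) 3 = -6$)
$\frac{\left(-393\right) \left(133 + v{\left(-21,19 \right)}\right)}{\frac{1}{\left(376816 - 218752\right) \left(-178113\right)} - 385351} = \frac{\left(-393\right) \left(133 - 6\right)}{\frac{1}{\left(376816 - 218752\right) \left(-178113\right)} - 385351} = \frac{\left(-393\right) 127}{\frac{1}{158064} \left(- \frac{1}{178113}\right) - 385351} = - \frac{49911}{\frac{1}{158064} \left(- \frac{1}{178113}\right) - 385351} = - \frac{49911}{- \frac{1}{28153253232} - 385351} = - \frac{49911}{- \frac{10848884286204433}{28153253232}} = \left(-49911\right) \left(- \frac{28153253232}{10848884286204433}\right) = \frac{1405157022062352}{10848884286204433}$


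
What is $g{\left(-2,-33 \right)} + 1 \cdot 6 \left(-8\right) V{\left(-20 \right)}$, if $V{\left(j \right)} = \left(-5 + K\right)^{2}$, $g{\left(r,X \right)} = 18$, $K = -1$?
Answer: $-1710$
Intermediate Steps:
$V{\left(j \right)} = 36$ ($V{\left(j \right)} = \left(-5 - 1\right)^{2} = \left(-6\right)^{2} = 36$)
$g{\left(-2,-33 \right)} + 1 \cdot 6 \left(-8\right) V{\left(-20 \right)} = 18 + 1 \cdot 6 \left(-8\right) 36 = 18 + 6 \left(-8\right) 36 = 18 - 1728 = -1710$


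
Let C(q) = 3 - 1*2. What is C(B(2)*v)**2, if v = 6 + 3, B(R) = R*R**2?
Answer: 1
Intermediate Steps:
B(R) = R**3
v = 9
C(q) = 1 (C(q) = 3 - 2 = 1)
C(B(2)*v)**2 = 1**2 = 1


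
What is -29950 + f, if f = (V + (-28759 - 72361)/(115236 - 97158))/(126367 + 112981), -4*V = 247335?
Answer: -259185531188905/8653866288 ≈ -29950.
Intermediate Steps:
V = -247335/4 (V = -¼*247335 = -247335/4 ≈ -61834.)
f = -2235863305/8653866288 (f = (-247335/4 + (-28759 - 72361)/(115236 - 97158))/(126367 + 112981) = (-247335/4 - 101120/18078)/239348 = (-247335/4 - 101120*1/18078)*(1/239348) = (-247335/4 - 50560/9039)*(1/239348) = -2235863305/36156*1/239348 = -2235863305/8653866288 ≈ -0.25837)
-29950 + f = -29950 - 2235863305/8653866288 = -259185531188905/8653866288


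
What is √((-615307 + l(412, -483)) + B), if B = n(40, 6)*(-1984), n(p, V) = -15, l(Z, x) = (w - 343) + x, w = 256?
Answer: I*√586117 ≈ 765.58*I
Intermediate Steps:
l(Z, x) = -87 + x (l(Z, x) = (256 - 343) + x = -87 + x)
B = 29760 (B = -15*(-1984) = 29760)
√((-615307 + l(412, -483)) + B) = √((-615307 + (-87 - 483)) + 29760) = √((-615307 - 570) + 29760) = √(-615877 + 29760) = √(-586117) = I*√586117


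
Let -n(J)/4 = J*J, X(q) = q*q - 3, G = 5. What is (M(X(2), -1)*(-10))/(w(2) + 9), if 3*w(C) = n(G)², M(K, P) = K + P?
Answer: 0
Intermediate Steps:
X(q) = -3 + q² (X(q) = q² - 3 = -3 + q²)
n(J) = -4*J² (n(J) = -4*J*J = -4*J²)
w(C) = 10000/3 (w(C) = (-4*5²)²/3 = (-4*25)²/3 = (⅓)*(-100)² = (⅓)*10000 = 10000/3)
(M(X(2), -1)*(-10))/(w(2) + 9) = (((-3 + 2²) - 1)*(-10))/(10000/3 + 9) = (((-3 + 4) - 1)*(-10))/(10027/3) = ((1 - 1)*(-10))*(3/10027) = (0*(-10))*(3/10027) = 0*(3/10027) = 0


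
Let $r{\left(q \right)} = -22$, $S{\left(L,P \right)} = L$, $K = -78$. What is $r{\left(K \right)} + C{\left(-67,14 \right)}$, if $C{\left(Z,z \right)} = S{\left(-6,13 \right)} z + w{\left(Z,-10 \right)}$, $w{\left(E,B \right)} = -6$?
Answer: $-112$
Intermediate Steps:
$C{\left(Z,z \right)} = -6 - 6 z$ ($C{\left(Z,z \right)} = - 6 z - 6 = -6 - 6 z$)
$r{\left(K \right)} + C{\left(-67,14 \right)} = -22 - 90 = -112$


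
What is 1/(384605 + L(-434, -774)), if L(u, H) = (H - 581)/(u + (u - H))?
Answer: 94/36154225 ≈ 2.6000e-6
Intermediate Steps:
L(u, H) = (-581 + H)/(-H + 2*u)
1/(384605 + L(-434, -774)) = 1/(384605 + (581 - 1*(-774))/(-774 - 2*(-434))) = 1/(384605 + (581 + 774)/(-774 + 868)) = 1/(384605 + 1355/94) = 1/(36154225/94) = 94/36154225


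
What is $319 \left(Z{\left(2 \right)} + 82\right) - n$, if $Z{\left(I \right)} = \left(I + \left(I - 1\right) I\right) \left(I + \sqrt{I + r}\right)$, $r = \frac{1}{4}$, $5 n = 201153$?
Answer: $- \frac{48033}{5} \approx -9606.6$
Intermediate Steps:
$n = \frac{201153}{5}$ ($n = \frac{1}{5} \cdot 201153 = \frac{201153}{5} \approx 40231.0$)
$r = \frac{1}{4} \approx 0.25$
$Z{\left(I \right)} = \left(I + \sqrt{\frac{1}{4} + I}\right) \left(I + I \left(-1 + I\right)\right)$ ($Z{\left(I \right)} = \left(I + \left(I - 1\right) I\right) \left(I + \sqrt{I + \frac{1}{4}}\right) = \left(I + \left(-1 + I\right) I\right) \left(I + \sqrt{\frac{1}{4} + I}\right) = \left(I + I \left(-1 + I\right)\right) \left(I + \sqrt{\frac{1}{4} + I}\right) = \left(I + \sqrt{\frac{1}{4} + I}\right) \left(I + I \left(-1 + I\right)\right)$)
$319 \left(Z{\left(2 \right)} + 82\right) - n = 319 \left(2^{2} \left(2 + \frac{\sqrt{1 + 4 \cdot 2}}{2}\right) + 82\right) - \frac{201153}{5} = 319 \left(4 \left(2 + \frac{\sqrt{1 + 8}}{2}\right) + 82\right) - \frac{201153}{5} = 319 \left(4 \left(2 + \frac{\sqrt{9}}{2}\right) + 82\right) - \frac{201153}{5} = 319 \left(4 \left(2 + \frac{1}{2} \cdot 3\right) + 82\right) - \frac{201153}{5} = 319 \left(4 \left(2 + \frac{3}{2}\right) + 82\right) - \frac{201153}{5} = 319 \left(4 \cdot \frac{7}{2} + 82\right) - \frac{201153}{5} = 319 \left(14 + 82\right) - \frac{201153}{5} = 319 \cdot 96 - \frac{201153}{5} = 30624 - \frac{201153}{5} = - \frac{48033}{5}$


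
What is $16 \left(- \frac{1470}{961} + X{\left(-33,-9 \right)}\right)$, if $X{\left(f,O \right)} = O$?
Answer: $- \frac{161904}{961} \approx -168.47$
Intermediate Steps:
$16 \left(- \frac{1470}{961} + X{\left(-33,-9 \right)}\right) = 16 \left(- \frac{1470}{961} - 9\right) = 16 \left(- \frac{10119}{961}\right) = - \frac{161904}{961}$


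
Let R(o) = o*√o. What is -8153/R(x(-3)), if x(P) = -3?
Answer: -8153*I*√3/9 ≈ -1569.0*I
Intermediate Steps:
R(o) = o^(3/2)
-8153/R(x(-3)) = -8153*I*√3/9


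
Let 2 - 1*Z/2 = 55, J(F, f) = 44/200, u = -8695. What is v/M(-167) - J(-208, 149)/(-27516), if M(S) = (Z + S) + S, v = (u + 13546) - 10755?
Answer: 203068201/15133800 ≈ 13.418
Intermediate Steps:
v = -5904 (v = (-8695 + 13546) - 10755 = 4851 - 10755 = -5904)
J(F, f) = 11/50 (J(F, f) = 44*(1/200) = 11/50)
Z = -106 (Z = 4 - 2*55 = 4 - 110 = -106)
M(S) = -106 + 2*S (M(S) = (-106 + S) + S = -106 + 2*S)
v/M(-167) - J(-208, 149)/(-27516) = -5904/(-106 + 2*(-167)) - 1*11/50/(-27516) = -5904/(-106 - 334) - 11/50*(-1/27516) = -5904/(-440) + 11/1375800 = -5904*(-1/440) + 11/1375800 = 738/55 + 11/1375800 = 203068201/15133800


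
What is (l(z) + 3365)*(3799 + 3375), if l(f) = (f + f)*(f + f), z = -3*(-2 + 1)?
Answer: 24398774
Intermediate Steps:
z = 3 (z = -3*(-1) = 3)
l(f) = 4*f² (l(f) = (2*f)*(2*f) = 4*f²)
(l(z) + 3365)*(3799 + 3375) = (4*3² + 3365)*(3799 + 3375) = (4*9 + 3365)*7174 = (36 + 3365)*7174 = 3401*7174 = 24398774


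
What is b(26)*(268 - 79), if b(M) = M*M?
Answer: 127764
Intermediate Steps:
b(M) = M²
b(26)*(268 - 79) = 26²*(268 - 79) = 676*189 = 127764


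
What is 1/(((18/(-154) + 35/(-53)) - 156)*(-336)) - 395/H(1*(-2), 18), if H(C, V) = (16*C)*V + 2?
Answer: 6065547161/8813995008 ≈ 0.68817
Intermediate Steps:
H(C, V) = 2 + 16*C*V (H(C, V) = 16*C*V + 2 = 2 + 16*C*V)
1/(((18/(-154) + 35/(-53)) - 156)*(-336)) - 395/H(1*(-2), 18) = 1/(((18/(-154) + 35/(-53)) - 156)*(-336)) - 395/(2 + 16*(1*(-2))*18) = -1/336/((18*(-1/154) + 35*(-1/53)) - 156) - 395/(2 + 16*(-2)*18) = -1/336/((-9/77 - 35/53) - 156) - 395/(2 - 576) = -1/336/(-3172/4081 - 156) - 395/(-574) = -1/336/(-639808/4081) - 395*(-1/574) = -4081/639808*(-1/336) + 395/574 = 583/30710784 + 395/574 = 6065547161/8813995008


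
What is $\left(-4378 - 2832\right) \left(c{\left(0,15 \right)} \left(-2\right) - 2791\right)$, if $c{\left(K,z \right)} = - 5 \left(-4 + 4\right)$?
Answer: $20123110$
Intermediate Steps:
$c{\left(K,z \right)} = 0$ ($c{\left(K,z \right)} = \left(-5\right) 0 = 0$)
$\left(-4378 - 2832\right) \left(c{\left(0,15 \right)} \left(-2\right) - 2791\right) = \left(-4378 - 2832\right) \left(0 \left(-2\right) - 2791\right) = - 7210 \left(0 - 2791\right) = \left(-7210\right) \left(-2791\right) = 20123110$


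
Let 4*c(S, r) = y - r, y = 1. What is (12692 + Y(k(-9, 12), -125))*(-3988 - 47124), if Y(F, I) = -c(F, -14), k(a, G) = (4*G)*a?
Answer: -648521834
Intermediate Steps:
k(a, G) = 4*G*a
c(S, r) = ¼ - r/4 (c(S, r) = (1 - r)/4 = ¼ - r/4)
Y(F, I) = -15/4 (Y(F, I) = -(¼ - ¼*(-14)) = -(¼ + 7/2) = -1*15/4 = -15/4)
(12692 + Y(k(-9, 12), -125))*(-3988 - 47124) = (12692 - 15/4)*(-3988 - 47124) = (50753/4)*(-51112) = -648521834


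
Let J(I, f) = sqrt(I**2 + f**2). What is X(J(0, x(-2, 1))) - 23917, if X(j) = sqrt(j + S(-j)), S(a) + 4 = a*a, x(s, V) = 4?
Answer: -23913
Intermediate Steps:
S(a) = -4 + a**2 (S(a) = -4 + a*a = -4 + a**2)
X(j) = sqrt(-4 + j + j**2) (X(j) = sqrt(j + (-4 + (-j)**2)) = sqrt(j + (-4 + j**2)) = sqrt(-4 + j + j**2))
X(J(0, x(-2, 1))) - 23917 = sqrt(-4 + sqrt(0**2 + 4**2) + (sqrt(0**2 + 4**2))**2) - 23917 = sqrt(-4 + sqrt(0 + 16) + (sqrt(0 + 16))**2) - 23917 = sqrt(-4 + sqrt(16) + (sqrt(16))**2) - 23917 = sqrt(-4 + 4 + 4**2) - 23917 = sqrt(-4 + 4 + 16) - 23917 = sqrt(16) - 23917 = 4 - 23917 = -23913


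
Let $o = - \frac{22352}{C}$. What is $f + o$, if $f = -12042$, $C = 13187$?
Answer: $- \frac{158820206}{13187} \approx -12044.0$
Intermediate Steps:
$o = - \frac{22352}{13187} \approx -1.695$
$f + o = -12042 - \frac{22352}{13187} = - \frac{158820206}{13187}$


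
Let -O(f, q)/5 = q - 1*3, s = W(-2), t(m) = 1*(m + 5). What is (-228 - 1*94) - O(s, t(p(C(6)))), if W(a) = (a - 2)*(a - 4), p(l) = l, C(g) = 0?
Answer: -312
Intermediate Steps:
W(a) = (-4 + a)*(-2 + a) (W(a) = (-2 + a)*(-4 + a) = (-4 + a)*(-2 + a))
t(m) = 5 + m (t(m) = 1*(5 + m) = 5 + m)
s = 24 (s = 8 + (-2)² - 6*(-2) = 8 + 4 + 12 = 24)
O(f, q) = 15 - 5*q (O(f, q) = -5*(q - 1*3) = -5*(q - 3) = -5*(-3 + q) = 15 - 5*q)
(-228 - 1*94) - O(s, t(p(C(6)))) = (-228 - 1*94) - (15 - 5*(5 + 0)) = (-228 - 94) - (15 - 5*5) = -322 - (15 - 25) = -322 - 1*(-10) = -322 + 10 = -312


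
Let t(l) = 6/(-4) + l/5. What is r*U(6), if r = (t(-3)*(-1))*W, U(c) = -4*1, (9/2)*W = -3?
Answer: 28/5 ≈ 5.6000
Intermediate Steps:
t(l) = -3/2 + l/5 (t(l) = 6*(-¼) + l*(⅕) = -3/2 + l/5)
W = -⅔ (W = (2/9)*(-3) = -⅔ ≈ -0.66667)
U(c) = -4
r = -7/5 (r = ((-3/2 + (⅕)*(-3))*(-1))*(-⅔) = ((-3/2 - ⅗)*(-1))*(-⅔) = -21/10*(-1)*(-⅔) = (21/10)*(-⅔) = -7/5 ≈ -1.4000)
r*U(6) = -7/5*(-4) = 28/5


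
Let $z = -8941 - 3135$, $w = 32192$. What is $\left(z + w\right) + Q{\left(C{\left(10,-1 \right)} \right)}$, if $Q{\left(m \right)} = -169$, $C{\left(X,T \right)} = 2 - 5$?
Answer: $19947$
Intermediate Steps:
$C{\left(X,T \right)} = -3$
$z = -12076$ ($z = -8941 - 3135 = -12076$)
$\left(z + w\right) + Q{\left(C{\left(10,-1 \right)} \right)} = \left(-12076 + 32192\right) - 169 = 20116 - 169 = 19947$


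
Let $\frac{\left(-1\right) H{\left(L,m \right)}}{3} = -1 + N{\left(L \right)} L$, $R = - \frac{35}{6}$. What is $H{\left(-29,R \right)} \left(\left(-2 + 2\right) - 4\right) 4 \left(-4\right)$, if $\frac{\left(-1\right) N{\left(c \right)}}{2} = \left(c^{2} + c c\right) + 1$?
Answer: $-18741696$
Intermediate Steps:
$R = - \frac{35}{6}$ ($R = \left(-35\right) \frac{1}{6} = - \frac{35}{6} \approx -5.8333$)
$N{\left(c \right)} = -2 - 4 c^{2}$ ($N{\left(c \right)} = - 2 \left(\left(c^{2} + c c\right) + 1\right) = - 2 \left(\left(c^{2} + c^{2}\right) + 1\right) = - 2 \left(2 c^{2} + 1\right) = - 2 \left(1 + 2 c^{2}\right) = -2 - 4 c^{2}$)
$H{\left(L,m \right)} = 3 - 3 L \left(-2 - 4 L^{2}\right)$ ($H{\left(L,m \right)} = - 3 \left(-1 + \left(-2 - 4 L^{2}\right) L\right) = - 3 \left(-1 + L \left(-2 - 4 L^{2}\right)\right) = 3 - 3 L \left(-2 - 4 L^{2}\right)$)
$H{\left(-29,R \right)} \left(\left(-2 + 2\right) - 4\right) 4 \left(-4\right) = \left(3 + 6 \left(-29\right) + 12 \left(-29\right)^{3}\right) \left(\left(-2 + 2\right) - 4\right) 4 \left(-4\right) = \left(3 - 174 + 12 \left(-24389\right)\right) \left(0 - 4\right) 4 \left(-4\right) = \left(3 - 174 - 292668\right) \left(-4\right) 4 \left(-4\right) = - 292839 \left(\left(-16\right) \left(-4\right)\right) = \left(-292839\right) 64 = -18741696$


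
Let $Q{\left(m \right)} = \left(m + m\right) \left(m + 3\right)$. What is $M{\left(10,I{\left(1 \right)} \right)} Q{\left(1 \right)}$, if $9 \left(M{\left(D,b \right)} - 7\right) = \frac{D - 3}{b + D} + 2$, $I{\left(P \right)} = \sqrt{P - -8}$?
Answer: $\frac{2272}{39} \approx 58.256$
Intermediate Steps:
$Q{\left(m \right)} = 2 m \left(3 + m\right)$
$I{\left(P \right)} = \sqrt{8 + P}$ ($I{\left(P \right)} = \sqrt{P + 8} = \sqrt{8 + P}$)
$M{\left(D,b \right)} = \frac{65}{9} + \frac{-3 + D}{9 \left(D + b\right)}$ ($M{\left(D,b \right)} = 7 + \frac{\frac{D - 3}{b + D} + 2}{9} = 7 + \frac{\frac{-3 + D}{D + b} + 2}{9} = 7 + \frac{2 + \frac{-3 + D}{D + b}}{9} = 7 + \left(\frac{2}{9} + \frac{-3 + D}{9 \left(D + b\right)}\right) = \frac{65}{9} + \frac{-3 + D}{9 \left(D + b\right)}$)
$M{\left(10,I{\left(1 \right)} \right)} Q{\left(1 \right)} = \frac{-3 + 65 \sqrt{8 + 1} + 66 \cdot 10}{9 \left(10 + \sqrt{8 + 1}\right)} 2 \cdot 1 \left(3 + 1\right) = \frac{-3 + 65 \sqrt{9} + 660}{9 \left(10 + \sqrt{9}\right)} 2 \cdot 1 \cdot 4 = \frac{-3 + 65 \cdot 3 + 660}{9 \left(10 + 3\right)} 8 = \frac{-3 + 195 + 660}{9 \cdot 13} \cdot 8 = \frac{1}{9} \cdot \frac{1}{13} \cdot 852 \cdot 8 = \frac{284}{39} \cdot 8 = \frac{2272}{39}$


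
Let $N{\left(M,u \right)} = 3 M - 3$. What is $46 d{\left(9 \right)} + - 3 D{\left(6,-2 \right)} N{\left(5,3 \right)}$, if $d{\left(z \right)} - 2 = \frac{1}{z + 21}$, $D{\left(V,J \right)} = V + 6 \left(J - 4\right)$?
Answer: $\frac{17603}{15} \approx 1173.5$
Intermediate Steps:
$D{\left(V,J \right)} = -24 + V + 6 J$ ($D{\left(V,J \right)} = V + 6 \left(-4 + J\right) = V + \left(-24 + 6 J\right) = -24 + V + 6 J$)
$d{\left(z \right)} = 2 + \frac{1}{21 + z}$ ($d{\left(z \right)} = 2 + \frac{1}{z + 21} = 2 + \frac{1}{21 + z}$)
$N{\left(M,u \right)} = -3 + 3 M$
$46 d{\left(9 \right)} + - 3 D{\left(6,-2 \right)} N{\left(5,3 \right)} = 46 \frac{43 + 2 \cdot 9}{21 + 9} + - 3 \left(-24 + 6 + 6 \left(-2\right)\right) \left(-3 + 3 \cdot 5\right) = 46 \frac{43 + 18}{30} + - 3 \left(-24 + 6 - 12\right) \left(-3 + 15\right) = 46 \cdot \frac{1}{30} \cdot 61 + \left(-3\right) \left(-30\right) 12 = 46 \cdot \frac{61}{30} + 90 \cdot 12 = \frac{1403}{15} + 1080 = \frac{17603}{15}$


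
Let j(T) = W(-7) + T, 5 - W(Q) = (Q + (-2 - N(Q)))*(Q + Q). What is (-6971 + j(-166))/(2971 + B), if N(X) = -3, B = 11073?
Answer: -1804/3511 ≈ -0.51381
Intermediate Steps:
W(Q) = 5 - 2*Q*(1 + Q) (W(Q) = 5 - (Q + (-2 - 1*(-3)))*(Q + Q) = 5 - (Q + (-2 + 3))*2*Q = 5 - (Q + 1)*2*Q = 5 - (1 + Q)*2*Q = 5 - 2*Q*(1 + Q))
j(T) = -79 + T (j(T) = (5 - 2*(-7) - 2*(-7)²) + T = (5 + 14 - 2*49) + T = (5 + 14 - 98) + T = -79 + T)
(-6971 + j(-166))/(2971 + B) = (-6971 + (-79 - 166))/(2971 + 11073) = (-6971 - 245)/14044 = -7216*1/14044 = -1804/3511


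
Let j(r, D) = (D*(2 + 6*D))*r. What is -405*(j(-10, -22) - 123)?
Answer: 11632815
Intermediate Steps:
j(r, D) = D*r*(2 + 6*D)
-405*(j(-10, -22) - 123) = -405*(2*(-22)*(-10)*(1 + 3*(-22)) - 123) = -405*(2*(-22)*(-10)*(1 - 66) - 123) = -405*(2*(-22)*(-10)*(-65) - 123) = -405*(-28600 - 123) = -405*(-28723) = 11632815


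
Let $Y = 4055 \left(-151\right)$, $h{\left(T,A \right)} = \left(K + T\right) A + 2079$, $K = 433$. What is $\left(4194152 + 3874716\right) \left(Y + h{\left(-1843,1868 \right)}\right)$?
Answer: $-26176263092008$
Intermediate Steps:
$h{\left(T,A \right)} = 2079 + A \left(433 + T\right)$ ($h{\left(T,A \right)} = \left(433 + T\right) A + 2079 = A \left(433 + T\right) + 2079 = 2079 + A \left(433 + T\right)$)
$Y = -612305$
$\left(4194152 + 3874716\right) \left(Y + h{\left(-1843,1868 \right)}\right) = \left(4194152 + 3874716\right) \left(-612305 + \left(2079 + 433 \cdot 1868 + 1868 \left(-1843\right)\right)\right) = 8068868 \left(-612305 + \left(2079 + 808844 - 3442724\right)\right) = 8068868 \left(-612305 - 2631801\right) = 8068868 \left(-3244106\right) = -26176263092008$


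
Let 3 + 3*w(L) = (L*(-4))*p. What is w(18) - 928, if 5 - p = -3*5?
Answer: -1409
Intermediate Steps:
p = 20 (p = 5 - (-1)*3*5 = 5 - (-1)*15 = 5 - 1*(-15) = 5 + 15 = 20)
w(L) = -1 - 80*L/3 (w(L) = -1 + ((L*(-4))*20)/3 = -1 + (-4*L*20)/3 = -1 + (-80*L)/3 = -1 - 80*L/3)
w(18) - 928 = (-1 - 80/3*18) - 928 = (-1 - 480) - 928 = -481 - 928 = -1409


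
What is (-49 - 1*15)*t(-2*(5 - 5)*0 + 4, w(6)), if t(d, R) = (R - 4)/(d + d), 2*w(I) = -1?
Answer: 36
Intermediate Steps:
w(I) = -1/2 (w(I) = (1/2)*(-1) = -1/2)
t(d, R) = (-4 + R)/(2*d) (t(d, R) = (-4 + R)/((2*d)) = (-4 + R)*(1/(2*d)) = (-4 + R)/(2*d))
(-49 - 1*15)*t(-2*(5 - 5)*0 + 4, w(6)) = (-49 - 1*15)*((-4 - 1/2)/(2*(-2*(5 - 5)*0 + 4))) = (-49 - 15)*((1/2)*(-9/2)/(-2*0*0 + 4)) = -32*(-9)/((0*0 + 4)*2) = -32*(-9)/((0 + 4)*2) = -32*(-9)/(4*2) = -64*(-9/16) = 36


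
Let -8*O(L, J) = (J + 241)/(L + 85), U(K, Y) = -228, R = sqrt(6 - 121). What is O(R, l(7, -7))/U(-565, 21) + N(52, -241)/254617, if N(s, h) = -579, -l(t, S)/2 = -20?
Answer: (-1056096*sqrt(115) + 18220783*I)/(464421408*(sqrt(115) - 85*I)) ≈ -0.00048997 - 0.00022508*I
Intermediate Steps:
R = I*sqrt(115) (R = sqrt(-115) = I*sqrt(115) ≈ 10.724*I)
l(t, S) = 40 (l(t, S) = -2*(-20) = 40)
O(L, J) = -(241 + J)/(8*(85 + L)) (O(L, J) = -(J + 241)/(8*(L + 85)) = -(241 + J)/(8*(85 + L)))
O(R, l(7, -7))/U(-565, 21) + N(52, -241)/254617 = ((-241 - 1*40)/(8*(85 + I*sqrt(115))))/(-228) - 579/254617 = ((-241 - 40)/(8*(85 + I*sqrt(115))))*(-1/228) - 579*1/254617 = ((1/8)*(-281)/(85 + I*sqrt(115)))*(-1/228) - 579/254617 = -281/(8*(85 + I*sqrt(115)))*(-1/228) - 579/254617 = 281/(1824*(85 + I*sqrt(115))) - 579/254617 = -579/254617 + 281/(1824*(85 + I*sqrt(115)))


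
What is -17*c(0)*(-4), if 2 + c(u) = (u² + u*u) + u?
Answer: -136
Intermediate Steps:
c(u) = -2 + u + 2*u² (c(u) = -2 + ((u² + u*u) + u) = -2 + ((u² + u²) + u) = -2 + (2*u² + u) = -2 + (u + 2*u²) = -2 + u + 2*u²)
-17*c(0)*(-4) = -17*(-2 + 0 + 2*0²)*(-4) = -17*(-2 + 0 + 2*0)*(-4) = -17*(-2 + 0 + 0)*(-4) = -17*(-2)*(-4) = 34*(-4) = -136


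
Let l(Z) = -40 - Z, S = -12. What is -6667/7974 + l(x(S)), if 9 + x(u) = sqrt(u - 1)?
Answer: -253861/7974 - I*sqrt(13) ≈ -31.836 - 3.6056*I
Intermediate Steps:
x(u) = -9 + sqrt(-1 + u) (x(u) = -9 + sqrt(u - 1) = -9 + sqrt(-1 + u))
-6667/7974 + l(x(S)) = -6667/7974 + (-40 - (-9 + sqrt(-1 - 12))) = -6667*1/7974 + (-40 - (-9 + sqrt(-13))) = -6667/7974 + (-40 - (-9 + I*sqrt(13))) = -6667/7974 + (-40 + (9 - I*sqrt(13))) = -6667/7974 + (-31 - I*sqrt(13)) = -253861/7974 - I*sqrt(13)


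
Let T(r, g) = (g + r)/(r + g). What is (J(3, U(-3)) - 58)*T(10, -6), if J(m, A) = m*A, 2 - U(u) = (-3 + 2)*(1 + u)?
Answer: -58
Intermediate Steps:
T(r, g) = 1 (T(r, g) = (g + r)/(g + r) = 1)
U(u) = 3 + u (U(u) = 2 - (-3 + 2)*(1 + u) = 2 - (-1)*(1 + u) = 2 - (-1 - u) = 2 + (1 + u) = 3 + u)
J(m, A) = A*m
(J(3, U(-3)) - 58)*T(10, -6) = ((3 - 3)*3 - 58)*1 = (0*3 - 58)*1 = (0 - 58)*1 = -58*1 = -58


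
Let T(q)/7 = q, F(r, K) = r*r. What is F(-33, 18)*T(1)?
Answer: 7623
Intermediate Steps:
F(r, K) = r²
T(q) = 7*q
F(-33, 18)*T(1) = (-33)²*(7*1) = 1089*7 = 7623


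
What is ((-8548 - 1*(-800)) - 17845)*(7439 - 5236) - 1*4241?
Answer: -56385620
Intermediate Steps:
((-8548 - 1*(-800)) - 17845)*(7439 - 5236) - 1*4241 = ((-8548 + 800) - 17845)*2203 - 4241 = (-7748 - 17845)*2203 - 4241 = -25593*2203 - 4241 = -56381379 - 4241 = -56385620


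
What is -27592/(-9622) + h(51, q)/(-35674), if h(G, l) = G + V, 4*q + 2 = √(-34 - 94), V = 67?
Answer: 245795403/85813807 ≈ 2.8643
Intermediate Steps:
q = -½ + 2*I*√2 (q = -½ + √(-34 - 94)/4 = -½ + √(-128)/4 = -½ + (8*I*√2)/4 = -½ + 2*I*√2 ≈ -0.5 + 2.8284*I)
h(G, l) = 67 + G (h(G, l) = G + 67 = 67 + G)
-27592/(-9622) + h(51, q)/(-35674) = -27592/(-9622) + (67 + 51)/(-35674) = -27592*(-1/9622) + 118*(-1/35674) = 13796/4811 - 59/17837 = 245795403/85813807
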